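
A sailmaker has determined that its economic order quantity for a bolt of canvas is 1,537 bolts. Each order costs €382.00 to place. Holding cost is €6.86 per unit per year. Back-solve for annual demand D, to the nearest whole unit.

Invert the EOQ relation Q*² = 2DS/H.
From Q* = √(2DS/H): D = Q*²H / (2S) = 1,537² × 6.86 / (2 × 382) = 21211.847.

D ≈ 21,212 bolts per year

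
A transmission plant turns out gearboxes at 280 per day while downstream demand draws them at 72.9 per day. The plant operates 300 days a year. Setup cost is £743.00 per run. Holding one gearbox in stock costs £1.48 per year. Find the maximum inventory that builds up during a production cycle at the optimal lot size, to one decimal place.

Annual demand D = 72.9 × 300 = 21,870.
Production build-up factor (1 − d/p) = 1 − 72.9/280 = 0.7396.
Q* = √(2DS / (H(1 − d/p))) = √(2 × 21,870 × 743 / (1.48 × 0.7396)).
= √(32,498,820 / 1.0947) ≈ 5448.688.
Maximum inventory = Q*(1 − d/p) = 5448.688 × 0.7396 ≈ 4030.083.

I_max ≈ 4,030.1 gearboxes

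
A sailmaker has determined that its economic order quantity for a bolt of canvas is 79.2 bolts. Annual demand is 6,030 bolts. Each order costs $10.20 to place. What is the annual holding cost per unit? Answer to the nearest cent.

H ≈ $19.61

Invert the EOQ relation Q*² = 2DS/H.
From Q* = √(2DS/H): H = 2DS / Q*² = 2 × 6,030 × 10.2 / 79.2² = 19.6109.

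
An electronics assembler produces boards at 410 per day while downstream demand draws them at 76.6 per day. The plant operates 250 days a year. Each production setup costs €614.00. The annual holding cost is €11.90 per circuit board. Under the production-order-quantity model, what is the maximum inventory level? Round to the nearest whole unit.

I_max ≈ 1,268 boards

Annual demand D = 76.6 × 250 = 19,150.
Production build-up factor (1 − d/p) = 1 − 76.6/410 = 0.8132.
Q* = √(2DS / (H(1 − d/p))) = √(2 × 19,150 × 614 / (11.9 × 0.8132)).
= √(23,516,200 / 9.6767) ≈ 1558.903.
Maximum inventory = Q*(1 − d/p) = 1558.903 × 0.8132 ≈ 1267.655.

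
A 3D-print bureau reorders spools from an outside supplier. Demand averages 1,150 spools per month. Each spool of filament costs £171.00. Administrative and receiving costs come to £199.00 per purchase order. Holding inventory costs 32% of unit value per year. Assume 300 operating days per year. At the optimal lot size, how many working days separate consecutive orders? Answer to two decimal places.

T ≈ 6.89 days

Annual demand D = 1,150 × 12 = 13,800.
Holding cost H = 0.32 × £171.00 = £54.7200 per unit per year.
EOQ = √(2DS/H) = √(2 × 13,800 × 199 / 54.72) ≈ 316.82.
Cycle time = Q*/D × 300 = 316.82 / 13,800 × 300 ≈ 6.887 days.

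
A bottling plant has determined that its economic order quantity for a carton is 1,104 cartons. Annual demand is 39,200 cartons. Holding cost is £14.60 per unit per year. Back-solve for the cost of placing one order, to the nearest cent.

S ≈ £226.97

The basic EOQ model gives Q* = √(2DS/H); rearrange for the unknown.
From Q* = √(2DS/H): S = Q*²H / (2D) = 1,104² × 14.6 / (2 × 39,200) = 226.9734.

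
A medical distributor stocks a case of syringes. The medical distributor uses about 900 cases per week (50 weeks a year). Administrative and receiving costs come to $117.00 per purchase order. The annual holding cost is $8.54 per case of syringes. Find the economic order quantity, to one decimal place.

Annual demand D = 900 × 50 = 45,000.
EOQ = √(2DS / H) = √(2 × 45,000 × 117 / 8.54).
= √(10,530,000 / 8.54) = √1,233,021.0773 ≈ 1110.415.

Q* ≈ 1,110.4 cases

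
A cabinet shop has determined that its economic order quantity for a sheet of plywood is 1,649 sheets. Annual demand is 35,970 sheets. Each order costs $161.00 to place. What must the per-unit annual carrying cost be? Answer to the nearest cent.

H ≈ $4.26

Invert the EOQ relation Q*² = 2DS/H.
From Q* = √(2DS/H): H = 2DS / Q*² = 2 × 35,970 × 161 / 1,649² = 4.2595.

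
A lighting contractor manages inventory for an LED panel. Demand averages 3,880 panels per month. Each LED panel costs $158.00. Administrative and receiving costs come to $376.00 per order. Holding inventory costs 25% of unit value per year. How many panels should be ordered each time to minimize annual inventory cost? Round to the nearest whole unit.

Q* ≈ 941 panels

Annual demand D = 3,880 × 12 = 46,560.
Holding cost H = 0.25 × $158.00 = $39.5000 per unit per year.
EOQ = √(2DS / H) = √(2 × 46,560 × 376 / 39.5).
= √(35,013,120 / 39.5) = √886,408.1013 ≈ 941.492.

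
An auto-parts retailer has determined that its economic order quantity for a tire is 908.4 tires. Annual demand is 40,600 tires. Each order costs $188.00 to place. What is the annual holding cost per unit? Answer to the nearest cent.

H ≈ $18.50

Invert the EOQ relation Q*² = 2DS/H.
From Q* = √(2DS/H): H = 2DS / Q*² = 2 × 40,600 × 188 / 908.4² = 18.4995.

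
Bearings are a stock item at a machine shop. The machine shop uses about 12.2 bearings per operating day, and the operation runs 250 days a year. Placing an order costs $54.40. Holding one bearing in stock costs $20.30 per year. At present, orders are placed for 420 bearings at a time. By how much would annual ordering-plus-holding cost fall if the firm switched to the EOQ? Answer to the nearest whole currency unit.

Extra cost ≈ $2,063 per year

Annual demand D = 12.2 × 250 = 3,050.
EOQ = √(2DS/H) = √(2 × 3,050 × 54.4 / 20.3) ≈ 127.85.
Cost at Q* = (D/Q*)S + (Q*/2)H = √(2DSH) ≈ $2,595.45.
Cost at Q = 420: (3,050/420)×54.4 + (420/2)×20.3 = $395.05 + $4,263.00 = $4,658.05.
Excess = $4,658.05 − $2,595.45 = $2,062.60.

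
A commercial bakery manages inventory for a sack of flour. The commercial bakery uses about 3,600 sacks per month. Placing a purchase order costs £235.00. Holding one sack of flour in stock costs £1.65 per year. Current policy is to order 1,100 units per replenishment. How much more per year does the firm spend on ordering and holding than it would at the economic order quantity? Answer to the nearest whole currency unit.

Extra cost ≈ £4,349 per year

Annual demand D = 3,600 × 12 = 43,200.
EOQ = √(2DS/H) = √(2 × 43,200 × 235 / 1.65) ≈ 3507.91.
Cost at Q* = (D/Q*)S + (Q*/2)H = √(2DSH) ≈ £5,788.06.
Cost at Q = 1,100: (43,200/1,100)×235 + (1,100/2)×1.65 = £9,229.09 + £907.50 = £10,136.59.
Excess = £10,136.59 − £5,788.06 = £4,348.53.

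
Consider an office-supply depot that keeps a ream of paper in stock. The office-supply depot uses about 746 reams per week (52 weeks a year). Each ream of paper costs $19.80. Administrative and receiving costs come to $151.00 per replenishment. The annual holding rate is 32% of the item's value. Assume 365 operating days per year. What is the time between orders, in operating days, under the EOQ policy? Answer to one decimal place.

T ≈ 12.8 days

Annual demand D = 746 × 52 = 38,792.
Holding cost H = 0.32 × $19.80 = $6.3360 per unit per year.
Q* = √(2DS/H) = √(2 × 38,792 × 151 / 6.336) ≈ 1359.77.
Cycle time = Q*/D × 365 = 1359.77 / 38,792 × 365 ≈ 12.794 days.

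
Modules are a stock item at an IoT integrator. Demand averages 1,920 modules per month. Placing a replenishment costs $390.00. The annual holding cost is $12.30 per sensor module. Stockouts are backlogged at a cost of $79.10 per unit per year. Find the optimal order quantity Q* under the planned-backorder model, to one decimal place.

Annual demand D = 1,920 × 12 = 23,040.
With planned backorders, Q* = √(2DS/H) · √((H+B)/B).
√(2DS/H) = √(2 × 23,040 × 390 / 12.3) = 1208.749.
√((H+B)/B) = √((12.3+79.1)/79.1) = 1.0749.
Q* ≈ 1299.334.

Q* ≈ 1,299.3 modules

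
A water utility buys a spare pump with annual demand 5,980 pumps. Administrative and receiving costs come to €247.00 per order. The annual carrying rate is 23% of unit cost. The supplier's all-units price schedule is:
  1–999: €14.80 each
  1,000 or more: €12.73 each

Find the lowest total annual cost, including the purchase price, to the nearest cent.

Holding cost per unit per year at price C is H = 0.23·C.
For each price level, check whether its EOQ is feasible; otherwise the best quantity at that price is the breakpoint.
EOQ at €14.80 = 931.6 (feasible in tier 1): TC = 5,980×€14.80 + (5,980/931.6)×247 + (931.6/2)×0.23×€14.80 = €91,675.09.
EOQ at €12.73 = 1004.5 (feasible in tier 2): TC = 5,980×€12.73 + (5,980/1004.5)×247 + (1004.5/2)×0.23×€12.73 = €79,066.38.
Lowest total cost among the candidates is at Q = 1004.5.

TC* ≈ €79,066.38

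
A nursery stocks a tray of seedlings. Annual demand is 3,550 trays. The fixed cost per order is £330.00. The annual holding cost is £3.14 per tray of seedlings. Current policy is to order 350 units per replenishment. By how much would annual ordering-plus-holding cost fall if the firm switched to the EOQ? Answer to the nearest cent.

Extra cost ≈ £1,184.26 per year

EOQ = √(2DS/H) = √(2 × 3,550 × 330 / 3.14) ≈ 863.82.
Cost at Q* = (D/Q*)S + (Q*/2)H = √(2DSH) ≈ £2,712.38.
Cost at Q = 350: (3,550/350)×330 + (350/2)×3.14 = £3,347.14 + £549.50 = £3,896.64.
Excess = £3,896.64 − £2,712.38 = £1,184.26.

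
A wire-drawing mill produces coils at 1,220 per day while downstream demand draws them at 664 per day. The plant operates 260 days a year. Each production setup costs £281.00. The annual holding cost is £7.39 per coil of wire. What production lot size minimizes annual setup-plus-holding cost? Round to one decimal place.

Q* ≈ 5,367.3 coils

Annual demand D = 664 × 260 = 172,640.
Production build-up factor (1 − d/p) = 1 − 664/1,220 = 0.4557.
Q* = √(2DS / (H(1 − d/p))) = √(2 × 172,640 × 281 / (7.39 × 0.4557)).
= √(97,023,680 / 3.3679) ≈ 5367.341.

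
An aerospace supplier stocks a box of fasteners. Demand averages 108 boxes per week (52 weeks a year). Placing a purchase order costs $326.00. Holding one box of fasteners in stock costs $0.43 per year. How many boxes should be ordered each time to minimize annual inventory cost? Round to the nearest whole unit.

Q* ≈ 2,918 boxes

Annual demand D = 108 × 52 = 5,616.
EOQ = √(2DS / H) = √(2 × 5,616 × 326 / 0.43).
= √(3,661,632 / 0.43) = √8,515,423.2558 ≈ 2918.120.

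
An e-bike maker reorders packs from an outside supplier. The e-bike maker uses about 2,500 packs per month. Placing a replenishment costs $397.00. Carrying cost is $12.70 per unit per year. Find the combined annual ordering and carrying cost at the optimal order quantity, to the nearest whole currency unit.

TC* ≈ $17,393

Annual demand D = 2,500 × 12 = 30,000.
EOQ = √(2DS/H) = √(2 × 30,000 × 397 / 12.7) ≈ 1369.52.
At Q*, ordering cost (D/Q*)S equals holding cost (Q*/2)H, each = √(DSH/2).
Minimum total = √(2DSH) = √(2 × 30,000 × 397 × 12.7) ≈ 17392.930.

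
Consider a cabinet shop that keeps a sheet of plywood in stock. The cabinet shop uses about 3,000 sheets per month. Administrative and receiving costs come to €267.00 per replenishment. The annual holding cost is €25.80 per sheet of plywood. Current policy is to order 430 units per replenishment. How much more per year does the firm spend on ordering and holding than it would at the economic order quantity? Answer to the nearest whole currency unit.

Annual demand D = 3,000 × 12 = 36,000.
EOQ = √(2DS/H) = √(2 × 36,000 × 267 / 25.8) ≈ 863.20.
Cost at Q* = (D/Q*)S + (Q*/2)H = √(2DSH) ≈ €22,270.59.
Cost at Q = 430: (36,000/430)×267 + (430/2)×25.8 = €22,353.49 + €5,547.00 = €27,900.49.
Excess = €27,900.49 − €22,270.59 = €5,629.90.

Extra cost ≈ €5,630 per year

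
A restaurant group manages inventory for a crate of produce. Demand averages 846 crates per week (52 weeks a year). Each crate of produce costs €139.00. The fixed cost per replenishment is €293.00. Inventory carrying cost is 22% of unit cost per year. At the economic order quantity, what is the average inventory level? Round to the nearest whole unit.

Annual demand D = 846 × 52 = 43,992.
Holding cost H = 0.22 × €139.00 = €30.5800 per unit per year.
The optimal lot size = √(2DS/H) = √(2 × 43,992 × 293 / 30.58) ≈ 918.16.
Average inventory = Q*/2 ≈ 918.16 / 2 = 459.078.

Average inventory ≈ 459 crates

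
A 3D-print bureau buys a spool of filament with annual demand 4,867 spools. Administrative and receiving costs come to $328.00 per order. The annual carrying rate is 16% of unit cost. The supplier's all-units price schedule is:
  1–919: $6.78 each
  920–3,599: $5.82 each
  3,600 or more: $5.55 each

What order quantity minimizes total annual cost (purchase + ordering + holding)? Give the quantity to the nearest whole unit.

Holding cost per unit per year at price C is H = 0.16·C.
Evaluate total cost at each tier's feasible EOQ or, if the EOQ is below the tier, at the tier's minimum quantity.
Tier 1 ($6.78): EOQ = 1715.6 exceeds tier's upper bound 919, so this tier is dominated.
EOQ at $5.82 = 1851.7 (feasible in tier 2): TC = 4,867×$5.82 + (4,867/1851.7)×328 + (1851.7/2)×0.16×$5.82 = $30,050.21.
EOQ at $5.55 = 1896.2 < 3600, so use break Q=3600: TC = 4,867×$5.55 + (4,867/3600.0)×328 + (3600.0/2)×0.16×$5.55 = $29,053.69.
Lowest total cost is $29,053.69 at Q = 3600.0.

Q* ≈ 3,600 spools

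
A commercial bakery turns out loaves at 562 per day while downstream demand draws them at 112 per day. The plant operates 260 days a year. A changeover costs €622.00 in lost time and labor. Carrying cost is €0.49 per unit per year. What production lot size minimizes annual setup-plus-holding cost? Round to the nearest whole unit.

Q* ≈ 9,609 loaves

Annual demand D = 112 × 260 = 29,120.
Production build-up factor (1 − d/p) = 1 − 112/562 = 0.8007.
Q* = √(2DS / (H(1 − d/p))) = √(2 × 29,120 × 622 / (0.49 × 0.8007)).
= √(36,225,280 / 0.3923) ≈ 9608.813.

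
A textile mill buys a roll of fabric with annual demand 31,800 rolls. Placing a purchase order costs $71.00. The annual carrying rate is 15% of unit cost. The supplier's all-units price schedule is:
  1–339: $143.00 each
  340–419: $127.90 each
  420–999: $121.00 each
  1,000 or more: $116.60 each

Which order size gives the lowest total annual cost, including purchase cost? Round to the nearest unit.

Q* ≈ 1,000 rolls

Holding cost per unit per year at price C is H = 0.15·C.
Evaluate total cost at each tier's feasible EOQ or, if the EOQ is below the tier, at the tier's minimum quantity.
Tier 1 ($143.00): EOQ = 458.8 exceeds tier's upper bound 339, so this tier is dominated.
Tier 2 ($127.90): EOQ = 485.2 exceeds tier's upper bound 419, so this tier is dominated.
EOQ at $121.00 = 498.8 (feasible in tier 3): TC = 31,800×$121.00 + (31,800/498.8)×71 + (498.8/2)×0.15×$121.00 = $3,856,853.07.
EOQ at $116.60 = 508.1 < 1000, so use break Q=1000: TC = 31,800×$116.60 + (31,800/1000.0)×71 + (1000.0/2)×0.15×$116.60 = $3,718,882.80.
Lowest total cost is $3,718,882.80 at Q = 1000.0.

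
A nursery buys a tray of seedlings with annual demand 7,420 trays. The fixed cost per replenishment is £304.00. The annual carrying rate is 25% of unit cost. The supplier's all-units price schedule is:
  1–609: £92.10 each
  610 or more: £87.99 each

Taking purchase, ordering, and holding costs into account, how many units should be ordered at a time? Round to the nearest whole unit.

Holding cost per unit per year at price C is H = 0.25·C.
For each price level, check whether its EOQ is feasible; otherwise the best quantity at that price is the breakpoint.
EOQ at £92.10 = 442.6 (feasible in tier 1): TC = 7,420×£92.10 + (7,420/442.6)×304 + (442.6/2)×0.25×£92.10 = £693,573.86.
EOQ at £87.99 = 452.9 < 610, so use break Q=610: TC = 7,420×£87.99 + (7,420/610.0)×304 + (610.0/2)×0.25×£87.99 = £663,292.87.
Lowest total cost is £663,292.87 at Q = 610.0.

Q* ≈ 610 trays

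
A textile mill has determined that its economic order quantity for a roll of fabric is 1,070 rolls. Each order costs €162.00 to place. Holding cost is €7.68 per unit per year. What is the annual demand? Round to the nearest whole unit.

Squaring Q* = √(2DS/H) gives Q*² = 2DS/H.
From Q* = √(2DS/H): D = Q*²H / (2S) = 1,070² × 7.68 / (2 × 162) = 27138.370.

D ≈ 27,138 rolls per year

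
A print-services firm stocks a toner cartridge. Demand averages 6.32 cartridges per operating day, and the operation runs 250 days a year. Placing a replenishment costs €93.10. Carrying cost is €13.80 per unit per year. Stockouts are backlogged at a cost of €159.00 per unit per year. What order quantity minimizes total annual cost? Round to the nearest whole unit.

Annual demand D = 6.32 × 250 = 1,580.
With planned backorders, Q* = √(2DS/H) · √((H+B)/B).
√(2DS/H) = √(2 × 1,580 × 93.1 / 13.8) = 146.009.
√((H+B)/B) = √((13.8+159)/159) = 1.0425.
Q* ≈ 152.213.

Q* ≈ 152 cartridges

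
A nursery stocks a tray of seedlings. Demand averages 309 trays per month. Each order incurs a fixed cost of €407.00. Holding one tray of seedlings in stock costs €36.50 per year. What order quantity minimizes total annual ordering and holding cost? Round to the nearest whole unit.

Q* ≈ 288 trays

Annual demand D = 309 × 12 = 3,708.
EOQ = √(2DS / H) = √(2 × 3,708 × 407 / 36.5).
= √(3,018,312 / 36.5) = √82,693.4795 ≈ 287.565.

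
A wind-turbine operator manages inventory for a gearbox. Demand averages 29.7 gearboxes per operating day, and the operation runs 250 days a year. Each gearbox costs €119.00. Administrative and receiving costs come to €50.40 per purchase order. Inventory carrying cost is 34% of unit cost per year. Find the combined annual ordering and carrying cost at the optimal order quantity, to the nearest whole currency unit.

Annual demand D = 29.7 × 250 = 7,425.
Holding cost H = 0.34 × €119.00 = €40.4600 per unit per year.
Q* = √(2DS/H) = √(2 × 7,425 × 50.4 / 40.46) ≈ 136.01.
At Q*, ordering cost (D/Q*)S equals holding cost (Q*/2)H, each = √(DSH/2).
Minimum total = √(2DSH) = √(2 × 7,425 × 50.4 × 40.46) ≈ 5502.898.

TC* ≈ €5,503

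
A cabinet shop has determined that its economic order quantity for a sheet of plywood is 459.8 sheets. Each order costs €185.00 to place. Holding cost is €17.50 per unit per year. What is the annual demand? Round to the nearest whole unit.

Squaring Q* = √(2DS/H) gives Q*² = 2DS/H.
From Q* = √(2DS/H): D = Q*²H / (2S) = 459.8² × 17.5 / (2 × 185) = 9999.407.

D ≈ 9,999 sheets per year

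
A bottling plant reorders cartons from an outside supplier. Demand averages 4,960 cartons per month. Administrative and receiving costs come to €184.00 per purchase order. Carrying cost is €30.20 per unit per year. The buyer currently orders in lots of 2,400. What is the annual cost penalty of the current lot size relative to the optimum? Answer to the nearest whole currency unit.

Annual demand D = 4,960 × 12 = 59,520.
EOQ = √(2DS/H) = √(2 × 59,520 × 184 / 30.2) ≈ 851.63.
Cost at Q* = (D/Q*)S + (Q*/2)H = √(2DSH) ≈ €25,719.28.
Cost at Q = 2,400: (59,520/2,400)×184 + (2,400/2)×30.2 = €4,563.20 + €36,240.00 = €40,803.20.
Excess = €40,803.20 − €25,719.28 = €15,083.92.

Extra cost ≈ €15,084 per year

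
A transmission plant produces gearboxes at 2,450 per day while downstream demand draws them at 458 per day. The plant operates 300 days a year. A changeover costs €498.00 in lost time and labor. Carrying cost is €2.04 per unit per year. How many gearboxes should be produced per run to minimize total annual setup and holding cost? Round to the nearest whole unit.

Q* ≈ 9,083 gearboxes

Annual demand D = 458 × 300 = 137,400.
Production build-up factor (1 − d/p) = 1 − 458/2,450 = 0.8131.
Q* = √(2DS / (H(1 − d/p))) = √(2 × 137,400 × 498 / (2.04 × 0.8131)).
= √(136,850,400 / 1.6586) ≈ 9083.356.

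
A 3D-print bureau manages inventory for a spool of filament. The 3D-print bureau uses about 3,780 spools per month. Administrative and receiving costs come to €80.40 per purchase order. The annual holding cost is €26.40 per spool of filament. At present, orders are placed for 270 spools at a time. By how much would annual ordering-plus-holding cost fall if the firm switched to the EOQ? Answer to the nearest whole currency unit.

Extra cost ≈ €3,195 per year

Annual demand D = 3,780 × 12 = 45,360.
EOQ = √(2DS/H) = √(2 × 45,360 × 80.4 / 26.4) ≈ 525.63.
Cost at Q* = (D/Q*)S + (Q*/2)H = √(2DSH) ≈ €13,876.55.
Cost at Q = 270: (45,360/270)×80.4 + (270/2)×26.4 = €13,507.20 + €3,564.00 = €17,071.20.
Excess = €17,071.20 − €13,876.55 = €3,194.65.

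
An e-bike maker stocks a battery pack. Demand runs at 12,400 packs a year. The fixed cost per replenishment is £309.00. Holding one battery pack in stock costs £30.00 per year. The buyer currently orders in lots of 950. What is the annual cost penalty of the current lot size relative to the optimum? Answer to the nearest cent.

EOQ = √(2DS/H) = √(2 × 12,400 × 309 / 30) ≈ 505.41.
Cost at Q* = (D/Q*)S + (Q*/2)H = √(2DSH) ≈ £15,162.32.
Cost at Q = 950: (12,400/950)×309 + (950/2)×30 = £4,033.26 + £14,250.00 = £18,283.26.
Excess = £18,283.26 − £15,162.32 = £3,120.94.

Extra cost ≈ £3,120.94 per year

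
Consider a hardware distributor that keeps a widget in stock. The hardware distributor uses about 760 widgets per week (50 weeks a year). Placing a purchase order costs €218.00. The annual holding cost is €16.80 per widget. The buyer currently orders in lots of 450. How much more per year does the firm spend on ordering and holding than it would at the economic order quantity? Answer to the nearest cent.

Extra cost ≈ €5,505.29 per year

Annual demand D = 760 × 50 = 38,000.
EOQ = √(2DS/H) = √(2 × 38,000 × 218 / 16.8) ≈ 993.07.
Cost at Q* = (D/Q*)S + (Q*/2)H = √(2DSH) ≈ €16,683.60.
Cost at Q = 450: (38,000/450)×218 + (450/2)×16.8 = €18,408.89 + €3,780.00 = €22,188.89.
Excess = €22,188.89 − €16,683.60 = €5,505.29.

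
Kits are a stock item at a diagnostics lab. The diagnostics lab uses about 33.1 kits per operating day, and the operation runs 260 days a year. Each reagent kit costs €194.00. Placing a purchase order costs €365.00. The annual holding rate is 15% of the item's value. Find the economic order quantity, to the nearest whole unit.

Annual demand D = 33.1 × 260 = 8,606.
Holding cost H = 0.15 × €194.00 = €29.1000 per unit per year.
EOQ = √(2DS / H) = √(2 × 8,606 × 365 / 29.1).
= √(6,282,380 / 29.1) = √215,889.3471 ≈ 464.639.

Q* ≈ 465 kits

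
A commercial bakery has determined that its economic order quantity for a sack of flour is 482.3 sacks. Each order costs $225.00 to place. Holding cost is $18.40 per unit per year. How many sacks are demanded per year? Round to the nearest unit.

D ≈ 9,511 sacks per year

Squaring Q* = √(2DS/H) gives Q*² = 2DS/H.
From Q* = √(2DS/H): D = Q*²H / (2S) = 482.3² × 18.4 / (2 × 225) = 9511.299.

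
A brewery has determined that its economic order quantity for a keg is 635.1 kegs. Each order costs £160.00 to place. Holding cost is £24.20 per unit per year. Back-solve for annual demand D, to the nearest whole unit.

Squaring Q* = √(2DS/H) gives Q*² = 2DS/H.
From Q* = √(2DS/H): D = Q*²H / (2S) = 635.1² × 24.2 / (2 × 160) = 30503.496.

D ≈ 30,503 kegs per year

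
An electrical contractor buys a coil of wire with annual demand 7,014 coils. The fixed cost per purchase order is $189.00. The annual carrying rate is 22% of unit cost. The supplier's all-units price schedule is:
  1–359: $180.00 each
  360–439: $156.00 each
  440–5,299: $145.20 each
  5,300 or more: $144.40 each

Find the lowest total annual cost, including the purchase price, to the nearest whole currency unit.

Holding cost per unit per year at price C is H = 0.22·C.
Candidates are each tier's EOQ (if it falls in that tier) and each price-break quantity.
EOQ at $180.00 = 258.8 (feasible in tier 1): TC = 7,014×$180.00 + (7,014/258.8)×189 + (258.8/2)×0.22×$180.00 = $1,272,766.52.
EOQ at $156.00 = 277.9 < 360, so use break Q=360: TC = 7,014×$156.00 + (7,014/360.0)×189 + (360.0/2)×0.22×$156.00 = $1,104,043.95.
EOQ at $145.20 = 288.1 < 440, so use break Q=440: TC = 7,014×$145.20 + (7,014/440.0)×189 + (440.0/2)×0.22×$145.20 = $1,028,473.31.
EOQ at $144.40 = 288.9 < 5300, so use break Q=5300: TC = 7,014×$144.40 + (7,014/5300.0)×189 + (5300.0/2)×0.22×$144.40 = $1,097,256.92.
Lowest total cost among the candidates is at Q = 440.0.

TC* ≈ $1,028,473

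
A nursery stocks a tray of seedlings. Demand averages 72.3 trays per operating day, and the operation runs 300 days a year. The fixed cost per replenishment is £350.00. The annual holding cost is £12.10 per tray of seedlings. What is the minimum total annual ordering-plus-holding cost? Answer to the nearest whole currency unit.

Annual demand D = 72.3 × 300 = 21,690.
Q* = √(2DS/H) = √(2 × 21,690 × 350 / 12.1) ≈ 1120.18.
At Q*, ordering cost (D/Q*)S equals holding cost (Q*/2)H, each = √(DSH/2).
Minimum total = √(2DSH) = √(2 × 21,690 × 350 × 12.1) ≈ 13554.125.

TC* ≈ £13,554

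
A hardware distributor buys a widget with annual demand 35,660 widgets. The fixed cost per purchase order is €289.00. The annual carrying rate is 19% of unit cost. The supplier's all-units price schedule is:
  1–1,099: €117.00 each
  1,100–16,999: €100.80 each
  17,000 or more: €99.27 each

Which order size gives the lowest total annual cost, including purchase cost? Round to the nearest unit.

Q* ≈ 1,100 widgets

Holding cost per unit per year at price C is H = 0.19·C.
Candidates are each tier's EOQ (if it falls in that tier) and each price-break quantity.
EOQ at €117.00 = 962.9 (feasible in tier 1): TC = 35,660×€117.00 + (35,660/962.9)×289 + (962.9/2)×0.19×€117.00 = €4,193,625.45.
EOQ at €100.80 = 1037.4 < 1100, so use break Q=1100: TC = 35,660×€100.80 + (35,660/1100.0)×289 + (1100.0/2)×0.19×€100.80 = €3,614,430.45.
EOQ at €99.27 = 1045.4 < 17000, so use break Q=17000: TC = 35,660×€99.27 + (35,660/17000.0)×289 + (17000.0/2)×0.19×€99.27 = €3,700,895.47.
Lowest total cost is €3,614,430.45 at Q = 1100.0.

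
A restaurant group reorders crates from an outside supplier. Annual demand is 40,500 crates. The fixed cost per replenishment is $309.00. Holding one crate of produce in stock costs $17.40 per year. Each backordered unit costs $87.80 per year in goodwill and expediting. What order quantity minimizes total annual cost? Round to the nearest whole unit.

Q* ≈ 1,313 crates

With planned backorders, Q* = √(2DS/H) · √((H+B)/B).
√(2DS/H) = √(2 × 40,500 × 309 / 17.4) = 1199.353.
√((H+B)/B) = √((17.4+87.8)/87.8) = 1.0946.
Q* ≈ 1312.828.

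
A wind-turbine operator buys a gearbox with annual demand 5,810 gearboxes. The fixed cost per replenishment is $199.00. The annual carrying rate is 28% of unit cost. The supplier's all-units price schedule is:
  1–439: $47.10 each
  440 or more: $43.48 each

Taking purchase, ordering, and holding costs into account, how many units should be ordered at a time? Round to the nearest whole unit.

Holding cost per unit per year at price C is H = 0.28·C.
Evaluate total cost at each tier's feasible EOQ or, if the EOQ is below the tier, at the tier's minimum quantity.
EOQ at $47.10 = 418.7 (feasible in tier 1): TC = 5,810×$47.10 + (5,810/418.7)×199 + (418.7/2)×0.28×$47.10 = $279,173.29.
EOQ at $43.48 = 435.8 < 440, so use break Q=440: TC = 5,810×$43.48 + (5,810/440.0)×199 + (440.0/2)×0.28×$43.48 = $257,924.87.
Lowest total cost is $257,924.87 at Q = 440.0.

Q* ≈ 440 gearboxes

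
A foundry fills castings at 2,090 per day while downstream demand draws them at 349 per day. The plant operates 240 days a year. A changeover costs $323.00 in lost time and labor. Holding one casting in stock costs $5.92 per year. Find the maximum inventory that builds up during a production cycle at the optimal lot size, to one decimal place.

I_max ≈ 2,759.3 castings

Annual demand D = 349 × 240 = 83,760.
Production build-up factor (1 − d/p) = 1 − 349/2,090 = 0.8330.
Q* = √(2DS / (H(1 − d/p))) = √(2 × 83,760 × 323 / (5.92 × 0.8330)).
= √(54,108,960 / 4.9314) ≈ 3312.436.
Maximum inventory = Q*(1 − d/p) = 3312.436 × 0.8330 ≈ 2759.307.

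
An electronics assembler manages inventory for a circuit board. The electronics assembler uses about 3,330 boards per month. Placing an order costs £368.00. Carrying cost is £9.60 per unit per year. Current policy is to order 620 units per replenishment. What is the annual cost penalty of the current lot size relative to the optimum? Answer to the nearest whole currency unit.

Extra cost ≈ £9,891 per year

Annual demand D = 3,330 × 12 = 39,960.
EOQ = √(2DS/H) = √(2 × 39,960 × 368 / 9.6) ≈ 1750.31.
Cost at Q* = (D/Q*)S + (Q*/2)H = √(2DSH) ≈ £16,803.02.
Cost at Q = 620: (39,960/620)×368 + (620/2)×9.6 = £23,718.19 + £2,976.00 = £26,694.19.
Excess = £26,694.19 − £16,803.02 = £9,891.18.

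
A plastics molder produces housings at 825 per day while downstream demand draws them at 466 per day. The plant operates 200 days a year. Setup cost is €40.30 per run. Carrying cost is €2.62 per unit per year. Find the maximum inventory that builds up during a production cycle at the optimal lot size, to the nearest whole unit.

Annual demand D = 466 × 200 = 93,200.
Production build-up factor (1 − d/p) = 1 − 466/825 = 0.4352.
Q* = √(2DS / (H(1 − d/p))) = √(2 × 93,200 × 40.3 / (2.62 × 0.4352)).
= √(7,511,920 / 1.1401) ≈ 2566.874.
Maximum inventory = Q*(1 − d/p) = 2566.874 × 0.4352 ≈ 1116.979.

I_max ≈ 1,117 housings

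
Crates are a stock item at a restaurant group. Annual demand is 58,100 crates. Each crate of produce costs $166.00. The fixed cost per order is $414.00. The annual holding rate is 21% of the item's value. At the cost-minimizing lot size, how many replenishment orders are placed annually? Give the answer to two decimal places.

N ≈ 49.46 orders per year

Holding cost H = 0.21 × $166.00 = $34.8600 per unit per year.
The optimal lot size = √(2DS/H) = √(2 × 58,100 × 414 / 34.86) ≈ 1174.73.
Orders per year = D / Q* = 58,100 / 1174.73 ≈ 49.458.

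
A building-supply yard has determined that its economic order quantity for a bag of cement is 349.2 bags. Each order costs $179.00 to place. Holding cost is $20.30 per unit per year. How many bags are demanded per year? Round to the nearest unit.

D ≈ 6,915 bags per year

Squaring Q* = √(2DS/H) gives Q*² = 2DS/H.
From Q* = √(2DS/H): D = Q*²H / (2S) = 349.2² × 20.3 / (2 × 179) = 6914.511.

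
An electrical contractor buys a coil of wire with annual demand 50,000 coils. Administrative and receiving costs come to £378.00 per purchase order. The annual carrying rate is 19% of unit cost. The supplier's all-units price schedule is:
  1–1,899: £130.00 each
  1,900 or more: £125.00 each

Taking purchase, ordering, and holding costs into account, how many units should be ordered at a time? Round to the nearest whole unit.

Holding cost per unit per year at price C is H = 0.19·C.
For each price level, check whether its EOQ is feasible; otherwise the best quantity at that price is the breakpoint.
EOQ at £130.00 = 1237.1 (feasible in tier 1): TC = 50,000×£130.00 + (50,000/1237.1)×378 + (1237.1/2)×0.19×£130.00 = £6,530,555.85.
EOQ at £125.00 = 1261.6 < 1900, so use break Q=1900: TC = 50,000×£125.00 + (50,000/1900.0)×378 + (1900.0/2)×0.19×£125.00 = £6,282,509.87.
Lowest total cost is £6,282,509.87 at Q = 1900.0.

Q* ≈ 1,900 coils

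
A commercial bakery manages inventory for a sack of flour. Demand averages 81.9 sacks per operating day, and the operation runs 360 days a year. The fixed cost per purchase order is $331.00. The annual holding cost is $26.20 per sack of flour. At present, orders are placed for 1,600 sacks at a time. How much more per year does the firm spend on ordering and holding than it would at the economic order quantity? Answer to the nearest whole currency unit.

Extra cost ≈ $4,446 per year

Annual demand D = 81.9 × 360 = 29,484.
EOQ = √(2DS/H) = √(2 × 29,484 × 331 / 26.2) ≈ 863.12.
Cost at Q* = (D/Q*)S + (Q*/2)H = √(2DSH) ≈ $22,613.76.
Cost at Q = 1,600: (29,484/1,600)×331 + (1,600/2)×26.2 = $6,099.50 + $20,960.00 = $27,059.50.
Excess = $27,059.50 − $22,613.76 = $4,445.74.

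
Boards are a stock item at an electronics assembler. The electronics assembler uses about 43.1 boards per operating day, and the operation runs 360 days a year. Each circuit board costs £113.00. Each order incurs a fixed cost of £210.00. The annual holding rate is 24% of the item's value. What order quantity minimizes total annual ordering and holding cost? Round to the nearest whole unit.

Annual demand D = 43.1 × 360 = 15,516.
Holding cost H = 0.24 × £113.00 = £27.1200 per unit per year.
EOQ = √(2DS / H) = √(2 × 15,516 × 210 / 27.12).
= √(6,516,720 / 27.12) = √240,292.0354 ≈ 490.196.

Q* ≈ 490 boards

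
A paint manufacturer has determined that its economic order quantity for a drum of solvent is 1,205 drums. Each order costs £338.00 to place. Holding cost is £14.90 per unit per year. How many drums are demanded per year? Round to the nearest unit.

D ≈ 32,005 drums per year

Squaring Q* = √(2DS/H) gives Q*² = 2DS/H.
From Q* = √(2DS/H): D = Q*²H / (2S) = 1,205² × 14.9 / (2 × 338) = 32004.693.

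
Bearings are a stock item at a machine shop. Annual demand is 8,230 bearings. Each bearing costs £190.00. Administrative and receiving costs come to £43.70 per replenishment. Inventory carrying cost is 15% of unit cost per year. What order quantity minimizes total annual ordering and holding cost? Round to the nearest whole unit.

Holding cost H = 0.15 × £190.00 = £28.5000 per unit per year.
EOQ = √(2DS / H) = √(2 × 8,230 × 43.7 / 28.5).
= √(719,302 / 28.5) = √25,238.6667 ≈ 158.867.

Q* ≈ 159 bearings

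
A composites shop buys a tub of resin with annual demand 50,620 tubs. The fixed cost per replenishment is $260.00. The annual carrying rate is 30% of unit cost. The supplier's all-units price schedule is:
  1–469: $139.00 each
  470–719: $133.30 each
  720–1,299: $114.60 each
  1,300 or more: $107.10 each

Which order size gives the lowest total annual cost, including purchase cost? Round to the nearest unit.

Holding cost per unit per year at price C is H = 0.30·C.
Candidates are each tier's EOQ (if it falls in that tier) and each price-break quantity.
Tier 1 ($139.00): EOQ = 794.5 exceeds tier's upper bound 469, so this tier is dominated.
Tier 2 ($133.30): EOQ = 811.3 exceeds tier's upper bound 719, so this tier is dominated.
EOQ at $114.60 = 875.0 (feasible in tier 3): TC = 50,620×$114.60 + (50,620/875.0)×260 + (875.0/2)×0.30×$114.60 = $5,831,134.62.
EOQ at $107.10 = 905.1 < 1300, so use break Q=1300: TC = 50,620×$107.10 + (50,620/1300.0)×260 + (1300.0/2)×0.30×$107.10 = $5,452,410.50.
Lowest total cost is $5,452,410.50 at Q = 1300.0.

Q* ≈ 1,300 tubs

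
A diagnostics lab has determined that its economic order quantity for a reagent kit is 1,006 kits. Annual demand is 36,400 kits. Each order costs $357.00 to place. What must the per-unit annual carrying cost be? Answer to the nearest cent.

The basic EOQ model gives Q* = √(2DS/H); rearrange for the unknown.
From Q* = √(2DS/H): H = 2DS / Q*² = 2 × 36,400 × 357 / 1,006² = 25.6805.

H ≈ $25.68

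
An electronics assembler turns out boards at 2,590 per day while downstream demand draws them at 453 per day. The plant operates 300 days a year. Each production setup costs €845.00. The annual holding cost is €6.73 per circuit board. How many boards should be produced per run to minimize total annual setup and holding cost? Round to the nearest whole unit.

Annual demand D = 453 × 300 = 135,900.
Production build-up factor (1 − d/p) = 1 − 453/2,590 = 0.8251.
Q* = √(2DS / (H(1 − d/p))) = √(2 × 135,900 × 845 / (6.73 × 0.8251)).
= √(229,671,000 / 5.5529) ≈ 6431.217.

Q* ≈ 6,431 boards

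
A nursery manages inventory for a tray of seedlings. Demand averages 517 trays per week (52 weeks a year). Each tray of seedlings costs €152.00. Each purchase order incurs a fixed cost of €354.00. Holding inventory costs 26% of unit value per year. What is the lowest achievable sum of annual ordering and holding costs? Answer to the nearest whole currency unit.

Annual demand D = 517 × 52 = 26,884.
Holding cost H = 0.26 × €152.00 = €39.5200 per unit per year.
The optimal lot size = √(2DS/H) = √(2 × 26,884 × 354 / 39.52) ≈ 693.99.
At Q*, ordering cost (D/Q*)S equals holding cost (Q*/2)H, each = √(DSH/2).
Minimum total = √(2DSH) = √(2 × 26,884 × 354 × 39.52) ≈ 27426.604.

TC* ≈ €27,427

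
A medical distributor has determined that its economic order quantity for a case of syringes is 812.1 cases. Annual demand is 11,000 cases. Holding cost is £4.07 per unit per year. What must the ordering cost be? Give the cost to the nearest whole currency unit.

S ≈ £122

Squaring Q* = √(2DS/H) gives Q*² = 2DS/H.
From Q* = √(2DS/H): S = Q*²H / (2D) = 812.1² × 4.07 / (2 × 11,000) = 122.0087.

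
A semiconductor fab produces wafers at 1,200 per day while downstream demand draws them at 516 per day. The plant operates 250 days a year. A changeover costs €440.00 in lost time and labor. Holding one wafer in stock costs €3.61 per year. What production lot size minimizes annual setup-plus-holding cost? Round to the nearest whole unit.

Q* ≈ 7,428 wafers

Annual demand D = 516 × 250 = 129,000.
Production build-up factor (1 − d/p) = 1 − 516/1,200 = 0.5700.
Q* = √(2DS / (H(1 − d/p))) = √(2 × 129,000 × 440 / (3.61 × 0.5700)).
= √(113,520,000 / 2.0577) ≈ 7427.543.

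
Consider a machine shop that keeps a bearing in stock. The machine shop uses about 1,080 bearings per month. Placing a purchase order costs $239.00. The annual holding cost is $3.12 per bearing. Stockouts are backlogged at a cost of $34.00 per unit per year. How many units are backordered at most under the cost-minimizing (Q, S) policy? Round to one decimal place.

Annual demand D = 1,080 × 12 = 12,960.
With planned backorders, Q* = √(2DS/H) · √((H+B)/B).
√(2DS/H) = √(2 × 12,960 × 239 / 3.12) = 1409.091.
√((H+B)/B) = √((3.12+34)/34) = 1.0449.
Q* ≈ 1472.325.
S* = Q* · H/(H+B) = 1472.325 × 3.12/37.12 ≈ 123.751.

S* ≈ 123.8 bearings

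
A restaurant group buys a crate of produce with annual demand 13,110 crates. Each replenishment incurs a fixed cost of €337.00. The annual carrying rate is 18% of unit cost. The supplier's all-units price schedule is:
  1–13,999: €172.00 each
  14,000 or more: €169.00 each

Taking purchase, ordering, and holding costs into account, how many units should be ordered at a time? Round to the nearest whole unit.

Holding cost per unit per year at price C is H = 0.18·C.
Evaluate total cost at each tier's feasible EOQ or, if the EOQ is below the tier, at the tier's minimum quantity.
EOQ at €172.00 = 534.2 (feasible in tier 1): TC = 13,110×€172.00 + (13,110/534.2)×337 + (534.2/2)×0.18×€172.00 = €2,271,459.86.
EOQ at €169.00 = 539.0 < 14000, so use break Q=14000: TC = 13,110×€169.00 + (13,110/14000.0)×337 + (14000.0/2)×0.18×€169.00 = €2,428,845.58.
Lowest total cost is €2,271,459.86 at Q = 534.2.

Q* ≈ 534 crates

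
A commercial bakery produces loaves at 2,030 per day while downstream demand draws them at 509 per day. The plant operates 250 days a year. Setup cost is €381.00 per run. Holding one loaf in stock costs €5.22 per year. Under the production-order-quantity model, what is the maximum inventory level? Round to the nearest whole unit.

Annual demand D = 509 × 250 = 127,250.
Production build-up factor (1 − d/p) = 1 − 509/2,030 = 0.7493.
Q* = √(2DS / (H(1 − d/p))) = √(2 × 127,250 × 381 / (5.22 × 0.7493)).
= √(96,964,500 / 3.9111) ≈ 4979.142.
Maximum inventory = Q*(1 − d/p) = 4979.142 × 0.7493 ≈ 3730.678.

I_max ≈ 3,731 loaves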